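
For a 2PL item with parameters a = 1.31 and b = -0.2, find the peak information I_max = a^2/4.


For 2PL, max info at theta = b = -0.2
I_max = a^2 / 4 = 1.31^2 / 4
= 1.7161 / 4
I_max = 0.429

0.429


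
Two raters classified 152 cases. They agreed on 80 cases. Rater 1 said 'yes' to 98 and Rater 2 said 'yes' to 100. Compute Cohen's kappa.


P_o = 80/152 = 0.526316
P_e = (98*100 + 54*52) / 23104 = 0.545706
kappa = (P_o - P_e) / (1 - P_e)
kappa = (0.526316 - 0.545706) / (1 - 0.545706)
kappa = -0.0427

-0.0427


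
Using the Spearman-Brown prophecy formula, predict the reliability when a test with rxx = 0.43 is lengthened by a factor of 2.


r_new = (n * rxx) / (1 + (n-1) * rxx)
r_new = (2 * 0.43) / (1 + 1 * 0.43)
r_new = 0.86 / 1.43
r_new = 0.6014

0.6014


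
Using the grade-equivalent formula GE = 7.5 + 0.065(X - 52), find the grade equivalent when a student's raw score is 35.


raw - median = 35 - 52 = -17
slope * diff = 0.065 * -17 = -1.105
GE = 7.5 + -1.105
GE = 6.395

6.395


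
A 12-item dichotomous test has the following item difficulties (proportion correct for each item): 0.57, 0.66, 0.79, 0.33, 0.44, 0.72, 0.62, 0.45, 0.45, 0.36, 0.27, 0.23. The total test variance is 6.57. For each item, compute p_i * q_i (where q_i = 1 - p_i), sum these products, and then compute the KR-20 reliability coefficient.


For each item, compute p_i * q_i:
  Item 1: 0.57 * 0.43 = 0.2451
  Item 2: 0.66 * 0.34 = 0.2244
  Item 3: 0.79 * 0.21 = 0.1659
  Item 4: 0.33 * 0.67 = 0.2211
  Item 5: 0.44 * 0.56 = 0.2464
  Item 6: 0.72 * 0.28 = 0.2016
  Item 7: 0.62 * 0.38 = 0.2356
  Item 8: 0.45 * 0.55 = 0.2475
  Item 9: 0.45 * 0.55 = 0.2475
  Item 10: 0.36 * 0.64 = 0.2304
  Item 11: 0.27 * 0.73 = 0.1971
  Item 12: 0.23 * 0.77 = 0.1771
Sum(p_i * q_i) = 0.2451 + 0.2244 + 0.1659 + 0.2211 + 0.2464 + 0.2016 + 0.2356 + 0.2475 + 0.2475 + 0.2304 + 0.1971 + 0.1771 = 2.6397
KR-20 = (k/(k-1)) * (1 - Sum(p_i*q_i) / Var_total)
= (12/11) * (1 - 2.6397/6.57)
= 1.0909 * 0.5982
KR-20 = 0.6526

0.6526


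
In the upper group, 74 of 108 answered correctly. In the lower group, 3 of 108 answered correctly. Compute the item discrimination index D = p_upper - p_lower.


p_upper = 74/108 = 0.6852
p_lower = 3/108 = 0.0278
D = 0.6852 - 0.0278 = 0.6574

0.6574


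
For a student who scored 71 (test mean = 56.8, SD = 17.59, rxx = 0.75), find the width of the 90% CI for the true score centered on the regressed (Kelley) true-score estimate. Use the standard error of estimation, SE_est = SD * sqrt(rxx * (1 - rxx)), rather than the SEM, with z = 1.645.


True score estimate = 0.75*71 + 0.25*56.8 = 67.45
SE_est = SD * sqrt(rxx * (1 - rxx)) = 17.59 * sqrt(0.75 * 0.25) = 17.59 * sqrt(0.1875) = 7.616693
CI = T_est +/- z * SE_est, so width = 2 * z * SE_est = 2 * 1.645 * 7.616693
Width = 25.0589

25.0589


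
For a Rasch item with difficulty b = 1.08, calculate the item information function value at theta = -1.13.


P = 1/(1+exp(-(-1.13-1.08))) = 0.0989
I = P*(1-P) = 0.0989 * 0.9011
I = 0.0891

0.0891


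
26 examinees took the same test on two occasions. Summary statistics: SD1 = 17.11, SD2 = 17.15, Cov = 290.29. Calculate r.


r = cov(X,Y) / (SD_X * SD_Y)
r = 290.29 / (17.11 * 17.15)
r = 290.29 / 293.4365
r = 0.9893

0.9893


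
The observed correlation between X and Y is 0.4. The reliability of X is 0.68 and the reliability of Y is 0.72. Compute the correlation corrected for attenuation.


r_corrected = rxy / sqrt(rxx * ryy)
= 0.4 / sqrt(0.68 * 0.72)
= 0.4 / sqrt(0.4896)
= 0.4 / 0.699714
r_corrected = 0.5717

0.5717


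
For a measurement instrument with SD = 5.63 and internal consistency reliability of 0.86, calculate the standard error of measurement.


SEM = SD * sqrt(1 - rxx)
SEM = 5.63 * sqrt(1 - 0.86)
SEM = 5.63 * sqrt(0.14) = 5.63 * 0.374166
SEM = 2.1066

2.1066


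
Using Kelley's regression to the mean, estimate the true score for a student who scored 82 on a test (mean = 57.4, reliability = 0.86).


T_est = rxx * X + (1 - rxx) * mean
T_est = 0.86 * 82 + 0.14 * 57.4
T_est = 70.52 + 8.036
T_est = 78.556

78.556


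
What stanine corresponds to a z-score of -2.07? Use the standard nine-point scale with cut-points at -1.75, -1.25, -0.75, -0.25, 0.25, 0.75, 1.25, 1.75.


Stanine boundaries: [-1.75, -1.25, -0.75, -0.25, 0.25, 0.75, 1.25, 1.75]
z = -2.07
Check each boundary:
  z < -1.75
  z < -1.25
  z < -0.75
  z < -0.25
  z < 0.25
  z < 0.75
  z < 1.25
  z < 1.75
Highest qualifying boundary gives stanine = 1

1


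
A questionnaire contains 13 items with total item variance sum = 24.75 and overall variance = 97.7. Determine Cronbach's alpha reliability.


alpha = (k/(k-1)) * (1 - sum(si^2)/s_total^2)
= (13/12) * (1 - 24.75/97.7)
alpha = 0.8089

0.8089


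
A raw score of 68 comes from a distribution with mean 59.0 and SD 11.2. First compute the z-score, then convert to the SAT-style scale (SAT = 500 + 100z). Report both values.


z = (X - mean) / SD = (68 - 59.0) / 11.2
z = 9.0 / 11.2
z = 0.8036
SAT-scale = SAT = 500 + 100z
Carry z at full precision (z = 9.0 / 11.2) into the conversion:
SAT-scale = 500 + 100 * (9.0 / 11.2) = 500 + 900 / 11.2
SAT-scale = 500 + 80.3571
SAT-scale = 580.3571

580.3571


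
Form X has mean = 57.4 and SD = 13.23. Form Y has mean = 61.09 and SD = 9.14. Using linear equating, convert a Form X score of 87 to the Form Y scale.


slope = SD_Y / SD_X = 9.14 / 13.23 ~ 0.6909
intercept = mean_Y - slope * mean_X = 61.09 - (9.14 / 13.23) * 57.4 ~ 21.435
Y = slope * X + intercept. To avoid rounding drift from the rounded slope/intercept, evaluate the equivalent form Y = mean_Y + SD_Y * (X - mean_X) / SD_X at full precision:
Y = 61.09 + 9.14 * (87 - 57.4) / 13.23
Y = 61.09 + 9.14 * 29.6 / 13.23
Y = 61.09 + 270.544 / 13.23
Y = 61.09 + 20.4493
Y = 81.5393

81.5393


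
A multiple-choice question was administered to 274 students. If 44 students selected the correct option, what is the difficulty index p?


Item difficulty p = number correct / total examinees
p = 44 / 274
p = 0.1606

0.1606


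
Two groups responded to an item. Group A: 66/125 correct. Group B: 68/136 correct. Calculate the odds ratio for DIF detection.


Odds_A = 66/59 = 1.1186
Odds_B = 68/68 = 1.0
OR = Odds_A / Odds_B = 1.1186 / 1.0
Exactly, OR = (66 * 68) / (59 * 68) = 4488 / 4012
OR = 1.1186

1.1186


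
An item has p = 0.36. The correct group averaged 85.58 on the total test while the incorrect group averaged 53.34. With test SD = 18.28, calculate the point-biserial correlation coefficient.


q = 1 - p = 0.64
rpb = ((M1 - M0) / SD) * sqrt(p * q)
rpb = ((85.58 - 53.34) / 18.28) * sqrt(0.36 * 0.64)
rpb = 0.8466

0.8466


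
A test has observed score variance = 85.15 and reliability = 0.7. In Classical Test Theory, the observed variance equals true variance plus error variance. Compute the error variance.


var_true = rxx * var_obs = 0.7 * 85.15 = 59.605
var_error = var_obs - var_true
var_error = 85.15 - 59.605
var_error = 25.545

25.545


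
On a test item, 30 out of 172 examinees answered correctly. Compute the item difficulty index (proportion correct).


Item difficulty p = number correct / total examinees
p = 30 / 172
p = 0.1744

0.1744


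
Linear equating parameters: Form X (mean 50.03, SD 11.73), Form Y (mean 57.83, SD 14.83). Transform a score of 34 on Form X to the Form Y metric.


slope = SD_Y / SD_X = 14.83 / 11.73 ~ 1.2643
intercept = mean_Y - slope * mean_X = 57.83 - (14.83 / 11.73) * 50.03 ~ -5.4219
Y = slope * X + intercept. To avoid rounding drift from the rounded slope/intercept, evaluate the equivalent form Y = mean_Y + SD_Y * (X - mean_X) / SD_X at full precision:
Y = 57.83 + 14.83 * (34 - 50.03) / 11.73
Y = 57.83 - 14.83 * 16.03 / 11.73
Y = 57.83 - 237.7249 / 11.73
Y = 57.83 - 20.2664
Y = 37.5636

37.5636


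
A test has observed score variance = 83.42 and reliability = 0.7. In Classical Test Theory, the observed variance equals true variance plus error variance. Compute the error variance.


var_true = rxx * var_obs = 0.7 * 83.42 = 58.394
var_error = var_obs - var_true
var_error = 83.42 - 58.394
var_error = 25.026

25.026


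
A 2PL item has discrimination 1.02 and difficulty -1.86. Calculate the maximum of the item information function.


For 2PL, max info at theta = b = -1.86
I_max = a^2 / 4 = 1.02^2 / 4
= 1.0404 / 4
I_max = 0.2601

0.2601


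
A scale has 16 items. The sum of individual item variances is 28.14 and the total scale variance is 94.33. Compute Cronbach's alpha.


alpha = (k/(k-1)) * (1 - sum(si^2)/s_total^2)
= (16/15) * (1 - 28.14/94.33)
alpha = 0.7485

0.7485


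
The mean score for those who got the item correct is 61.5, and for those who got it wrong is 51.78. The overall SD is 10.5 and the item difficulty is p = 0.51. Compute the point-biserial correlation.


q = 1 - p = 0.49
rpb = ((M1 - M0) / SD) * sqrt(p * q)
rpb = ((61.5 - 51.78) / 10.5) * sqrt(0.51 * 0.49)
rpb = 0.4628

0.4628


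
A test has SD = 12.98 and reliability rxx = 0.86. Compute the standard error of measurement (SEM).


SEM = SD * sqrt(1 - rxx)
SEM = 12.98 * sqrt(1 - 0.86)
SEM = 12.98 * sqrt(0.14) = 12.98 * 0.374166
SEM = 4.8567

4.8567


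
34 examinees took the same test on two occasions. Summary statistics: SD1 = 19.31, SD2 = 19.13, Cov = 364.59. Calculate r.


r = cov(X,Y) / (SD_X * SD_Y)
r = 364.59 / (19.31 * 19.13)
r = 364.59 / 369.4003
r = 0.987

0.987


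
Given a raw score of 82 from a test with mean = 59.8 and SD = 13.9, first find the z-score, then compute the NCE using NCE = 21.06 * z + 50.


z = (X - mean) / SD = (82 - 59.8) / 13.9
z = 22.2 / 13.9
z = 1.5971
NCE = NCE = 21.06z + 50
Carry z at full precision (z = 22.2 / 13.9) into the conversion:
NCE = 21.06 * (22.2 / 13.9) + 50 = 467.532 / 13.9 + 50
NCE = 33.6354 + 50
NCE = 83.6354

83.6354


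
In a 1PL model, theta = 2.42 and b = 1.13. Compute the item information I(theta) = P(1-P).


P = 1/(1+exp(-(2.42-1.13))) = 0.7841
I = P*(1-P) = 0.7841 * 0.2159
I = 0.1693

0.1693


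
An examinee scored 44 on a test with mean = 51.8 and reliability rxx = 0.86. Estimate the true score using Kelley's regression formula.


T_est = rxx * X + (1 - rxx) * mean
T_est = 0.86 * 44 + 0.14 * 51.8
T_est = 37.84 + 7.252
T_est = 45.092

45.092


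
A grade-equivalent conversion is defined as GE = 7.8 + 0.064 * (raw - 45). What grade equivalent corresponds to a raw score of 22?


raw - median = 22 - 45 = -23
slope * diff = 0.064 * -23 = -1.472
GE = 7.8 + -1.472
GE = 6.328

6.328


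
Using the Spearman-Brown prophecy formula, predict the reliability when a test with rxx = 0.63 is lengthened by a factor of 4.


r_new = (n * rxx) / (1 + (n-1) * rxx)
r_new = (4 * 0.63) / (1 + 3 * 0.63)
r_new = 2.52 / 2.89
r_new = 0.872

0.872


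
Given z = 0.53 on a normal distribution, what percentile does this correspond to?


CDF(z) = 0.5 * (1 + erf(z/sqrt(2)))
erf(0.3748) = 0.4039
CDF = 0.7019
Percentile rank = 0.7019 * 100 = 70.19

70.19


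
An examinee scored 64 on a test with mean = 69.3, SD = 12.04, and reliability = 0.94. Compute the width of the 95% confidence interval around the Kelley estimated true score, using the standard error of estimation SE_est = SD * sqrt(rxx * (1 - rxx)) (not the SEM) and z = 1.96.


True score estimate = 0.94*64 + 0.06*69.3 = 64.318
SE_est = SD * sqrt(rxx * (1 - rxx)) = 12.04 * sqrt(0.94 * 0.06) = 12.04 * sqrt(0.0564) = 2.859342
CI = T_est +/- z * SE_est, so width = 2 * z * SE_est = 2 * 1.96 * 2.859342
Width = 11.2086

11.2086


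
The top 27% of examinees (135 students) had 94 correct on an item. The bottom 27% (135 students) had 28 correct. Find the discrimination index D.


p_upper = 94/135 = 0.6963
p_lower = 28/135 = 0.2074
D = 0.6963 - 0.2074 = 0.4889

0.4889


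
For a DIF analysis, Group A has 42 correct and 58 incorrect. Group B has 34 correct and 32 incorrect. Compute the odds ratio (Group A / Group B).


Odds_A = 42/58 = 0.7241
Odds_B = 34/32 = 1.0625
OR = Odds_A / Odds_B = 0.7241 / 1.0625
Exactly, OR = (42 * 32) / (58 * 34) = 1344 / 1972
OR = 0.6815

0.6815


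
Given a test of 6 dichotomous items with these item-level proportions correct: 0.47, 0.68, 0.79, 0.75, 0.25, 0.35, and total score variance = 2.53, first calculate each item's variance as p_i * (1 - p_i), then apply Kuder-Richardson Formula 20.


For each item, compute p_i * q_i:
  Item 1: 0.47 * 0.53 = 0.2491
  Item 2: 0.68 * 0.32 = 0.2176
  Item 3: 0.79 * 0.21 = 0.1659
  Item 4: 0.75 * 0.25 = 0.1875
  Item 5: 0.25 * 0.75 = 0.1875
  Item 6: 0.35 * 0.65 = 0.2275
Sum(p_i * q_i) = 0.2491 + 0.2176 + 0.1659 + 0.1875 + 0.1875 + 0.2275 = 1.2351
KR-20 = (k/(k-1)) * (1 - Sum(p_i*q_i) / Var_total)
= (6/5) * (1 - 1.2351/2.53)
= 1.2 * 0.5118
KR-20 = 0.6142

0.6142


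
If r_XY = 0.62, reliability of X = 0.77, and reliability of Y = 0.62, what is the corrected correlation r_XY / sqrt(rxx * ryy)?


r_corrected = rxy / sqrt(rxx * ryy)
= 0.62 / sqrt(0.77 * 0.62)
= 0.62 / sqrt(0.4774)
= 0.62 / 0.690941
r_corrected = 0.8973

0.8973


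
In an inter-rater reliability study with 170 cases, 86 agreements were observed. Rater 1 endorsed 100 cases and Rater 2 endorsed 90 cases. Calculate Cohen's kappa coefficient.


P_o = 86/170 = 0.505882
P_e = (100*90 + 70*80) / 28900 = 0.50519
kappa = (P_o - P_e) / (1 - P_e)
kappa = (0.505882 - 0.50519) / (1 - 0.50519)
kappa = 0.0014

0.0014


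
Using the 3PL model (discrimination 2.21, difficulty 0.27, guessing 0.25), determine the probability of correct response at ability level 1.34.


logit = 2.21*(1.34 - 0.27) = 2.3647
P* = 1/(1 + exp(-2.3647)) = 0.9141
P = 0.25 + (1 - 0.25) * 0.9141
P = 0.9356

0.9356


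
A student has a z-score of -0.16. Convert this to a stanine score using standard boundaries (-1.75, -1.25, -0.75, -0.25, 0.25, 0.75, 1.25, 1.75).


Stanine boundaries: [-1.75, -1.25, -0.75, -0.25, 0.25, 0.75, 1.25, 1.75]
z = -0.16
Check each boundary:
  z >= -1.75 -> could be stanine 2
  z >= -1.25 -> could be stanine 3
  z >= -0.75 -> could be stanine 4
  z >= -0.25 -> could be stanine 5
  z < 0.25
  z < 0.75
  z < 1.25
  z < 1.75
Highest qualifying boundary gives stanine = 5

5


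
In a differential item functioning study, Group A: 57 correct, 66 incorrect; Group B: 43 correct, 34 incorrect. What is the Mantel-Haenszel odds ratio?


Odds_A = 57/66 = 0.8636
Odds_B = 43/34 = 1.2647
OR = Odds_A / Odds_B = 0.8636 / 1.2647
Exactly, OR = (57 * 34) / (66 * 43) = 1938 / 2838
OR = 0.6829

0.6829


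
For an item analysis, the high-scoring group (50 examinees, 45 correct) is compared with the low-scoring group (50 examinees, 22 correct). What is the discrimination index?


p_upper = 45/50 = 0.9
p_lower = 22/50 = 0.44
D = 0.9 - 0.44 = 0.46

0.46


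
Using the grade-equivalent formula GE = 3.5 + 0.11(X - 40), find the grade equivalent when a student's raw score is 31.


raw - median = 31 - 40 = -9
slope * diff = 0.11 * -9 = -0.99
GE = 3.5 + -0.99
GE = 2.51

2.51


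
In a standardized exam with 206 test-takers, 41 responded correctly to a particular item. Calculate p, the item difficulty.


Item difficulty p = number correct / total examinees
p = 41 / 206
p = 0.199

0.199


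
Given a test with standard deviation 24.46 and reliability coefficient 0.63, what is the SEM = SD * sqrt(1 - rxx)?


SEM = SD * sqrt(1 - rxx)
SEM = 24.46 * sqrt(1 - 0.63)
SEM = 24.46 * sqrt(0.37) = 24.46 * 0.608276
SEM = 14.8784

14.8784


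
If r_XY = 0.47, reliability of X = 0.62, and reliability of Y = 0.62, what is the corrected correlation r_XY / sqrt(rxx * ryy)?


r_corrected = rxy / sqrt(rxx * ryy)
= 0.47 / sqrt(0.62 * 0.62)
= 0.47 / sqrt(0.3844)
= 0.47 / 0.62
r_corrected = 0.7581

0.7581


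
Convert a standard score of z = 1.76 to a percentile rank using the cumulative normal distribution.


CDF(z) = 0.5 * (1 + erf(z/sqrt(2)))
erf(1.2445) = 0.9216
CDF = 0.9608
Percentile rank = 0.9608 * 100 = 96.08

96.08


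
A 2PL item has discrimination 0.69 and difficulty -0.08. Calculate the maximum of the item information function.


For 2PL, max info at theta = b = -0.08
I_max = a^2 / 4 = 0.69^2 / 4
= 0.4761 / 4
I_max = 0.119

0.119


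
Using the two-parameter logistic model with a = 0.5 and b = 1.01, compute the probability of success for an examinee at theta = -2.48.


a*(theta - b) = 0.5 * (-2.48 - 1.01) = -1.745
exp(--1.745) = 5.7259
P = 1 / (1 + 5.7259)
P = 0.1487

0.1487


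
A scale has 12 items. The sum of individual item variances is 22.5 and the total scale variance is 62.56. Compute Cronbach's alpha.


alpha = (k/(k-1)) * (1 - sum(si^2)/s_total^2)
= (12/11) * (1 - 22.5/62.56)
alpha = 0.6986

0.6986


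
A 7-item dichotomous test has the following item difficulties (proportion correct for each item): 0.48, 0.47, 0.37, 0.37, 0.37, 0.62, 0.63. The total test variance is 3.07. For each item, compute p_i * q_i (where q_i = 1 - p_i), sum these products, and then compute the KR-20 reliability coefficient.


For each item, compute p_i * q_i:
  Item 1: 0.48 * 0.52 = 0.2496
  Item 2: 0.47 * 0.53 = 0.2491
  Item 3: 0.37 * 0.63 = 0.2331
  Item 4: 0.37 * 0.63 = 0.2331
  Item 5: 0.37 * 0.63 = 0.2331
  Item 6: 0.62 * 0.38 = 0.2356
  Item 7: 0.63 * 0.37 = 0.2331
Sum(p_i * q_i) = 0.2496 + 0.2491 + 0.2331 + 0.2331 + 0.2331 + 0.2356 + 0.2331 = 1.6667
KR-20 = (k/(k-1)) * (1 - Sum(p_i*q_i) / Var_total)
= (7/6) * (1 - 1.6667/3.07)
= 1.1667 * 0.4571
KR-20 = 0.5333

0.5333


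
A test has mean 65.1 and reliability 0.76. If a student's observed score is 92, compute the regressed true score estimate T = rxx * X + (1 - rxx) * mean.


T_est = rxx * X + (1 - rxx) * mean
T_est = 0.76 * 92 + 0.24 * 65.1
T_est = 69.92 + 15.624
T_est = 85.544

85.544


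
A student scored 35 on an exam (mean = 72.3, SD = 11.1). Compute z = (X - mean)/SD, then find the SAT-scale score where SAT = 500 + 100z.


z = (X - mean) / SD = (35 - 72.3) / 11.1
z = -37.3 / 11.1
z = -3.3604
SAT-scale = SAT = 500 + 100z
Carry z at full precision (z = -37.3 / 11.1) into the conversion:
SAT-scale = 500 + 100 * (-37.3 / 11.1) = 500 + -3730 / 11.1
SAT-scale = 500 + -336.036
SAT-scale = 163.964

163.964


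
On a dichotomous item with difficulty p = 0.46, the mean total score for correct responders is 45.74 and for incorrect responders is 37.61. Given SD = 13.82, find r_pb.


q = 1 - p = 0.54
rpb = ((M1 - M0) / SD) * sqrt(p * q)
rpb = ((45.74 - 37.61) / 13.82) * sqrt(0.46 * 0.54)
rpb = 0.2932

0.2932


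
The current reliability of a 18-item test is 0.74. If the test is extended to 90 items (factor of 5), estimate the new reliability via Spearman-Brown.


r_new = (n * rxx) / (1 + (n-1) * rxx)
r_new = (5 * 0.74) / (1 + 4 * 0.74)
r_new = 3.7 / 3.96
r_new = 0.9343

0.9343


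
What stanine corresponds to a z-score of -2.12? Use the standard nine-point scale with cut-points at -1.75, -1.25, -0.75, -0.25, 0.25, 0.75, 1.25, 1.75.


Stanine boundaries: [-1.75, -1.25, -0.75, -0.25, 0.25, 0.75, 1.25, 1.75]
z = -2.12
Check each boundary:
  z < -1.75
  z < -1.25
  z < -0.75
  z < -0.25
  z < 0.25
  z < 0.75
  z < 1.25
  z < 1.75
Highest qualifying boundary gives stanine = 1

1


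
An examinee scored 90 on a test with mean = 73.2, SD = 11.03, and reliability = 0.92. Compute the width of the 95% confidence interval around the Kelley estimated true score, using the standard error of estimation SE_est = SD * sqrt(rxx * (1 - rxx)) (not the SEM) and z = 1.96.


True score estimate = 0.92*90 + 0.08*73.2 = 88.656
SE_est = SD * sqrt(rxx * (1 - rxx)) = 11.03 * sqrt(0.92 * 0.08) = 11.03 * sqrt(0.0736) = 2.992364
CI = T_est +/- z * SE_est, so width = 2 * z * SE_est = 2 * 1.96 * 2.992364
Width = 11.7301

11.7301


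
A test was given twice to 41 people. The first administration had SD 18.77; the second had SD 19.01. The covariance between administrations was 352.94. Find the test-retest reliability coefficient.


r = cov(X,Y) / (SD_X * SD_Y)
r = 352.94 / (18.77 * 19.01)
r = 352.94 / 356.8177
r = 0.9891

0.9891


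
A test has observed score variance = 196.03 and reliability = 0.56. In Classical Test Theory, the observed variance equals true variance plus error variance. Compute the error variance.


var_true = rxx * var_obs = 0.56 * 196.03 = 109.7768
var_error = var_obs - var_true
var_error = 196.03 - 109.7768
var_error = 86.2532

86.2532


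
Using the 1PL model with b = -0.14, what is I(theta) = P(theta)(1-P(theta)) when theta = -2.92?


P = 1/(1+exp(-(-2.92--0.14))) = 0.0584
I = P*(1-P) = 0.0584 * 0.9416
I = 0.055

0.055


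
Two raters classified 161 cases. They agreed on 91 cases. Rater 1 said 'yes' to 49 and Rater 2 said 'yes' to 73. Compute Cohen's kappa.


P_o = 91/161 = 0.565217
P_e = (49*73 + 112*88) / 25921 = 0.518228
kappa = (P_o - P_e) / (1 - P_e)
kappa = (0.565217 - 0.518228) / (1 - 0.518228)
kappa = 0.0975

0.0975


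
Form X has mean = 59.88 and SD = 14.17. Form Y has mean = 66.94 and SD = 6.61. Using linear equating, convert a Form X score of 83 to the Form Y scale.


slope = SD_Y / SD_X = 6.61 / 14.17 ~ 0.4665
intercept = mean_Y - slope * mean_X = 66.94 - (6.61 / 14.17) * 59.88 ~ 39.0073
Y = slope * X + intercept. To avoid rounding drift from the rounded slope/intercept, evaluate the equivalent form Y = mean_Y + SD_Y * (X - mean_X) / SD_X at full precision:
Y = 66.94 + 6.61 * (83 - 59.88) / 14.17
Y = 66.94 + 6.61 * 23.12 / 14.17
Y = 66.94 + 152.8232 / 14.17
Y = 66.94 + 10.785
Y = 77.725

77.725


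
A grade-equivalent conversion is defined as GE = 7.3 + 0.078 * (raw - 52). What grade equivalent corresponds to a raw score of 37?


raw - median = 37 - 52 = -15
slope * diff = 0.078 * -15 = -1.17
GE = 7.3 + -1.17
GE = 6.13

6.13


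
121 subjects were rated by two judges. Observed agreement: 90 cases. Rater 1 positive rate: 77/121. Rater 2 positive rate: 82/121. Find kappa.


P_o = 90/121 = 0.743802
P_e = (77*82 + 44*39) / 14641 = 0.54846
kappa = (P_o - P_e) / (1 - P_e)
kappa = (0.743802 - 0.54846) / (1 - 0.54846)
kappa = 0.4326

0.4326


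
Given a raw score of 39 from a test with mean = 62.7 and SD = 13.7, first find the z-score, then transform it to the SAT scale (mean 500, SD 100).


z = (X - mean) / SD = (39 - 62.7) / 13.7
z = -23.7 / 13.7
z = -1.7299
SAT-scale = SAT = 500 + 100z
Carry z at full precision (z = -23.7 / 13.7) into the conversion:
SAT-scale = 500 + 100 * (-23.7 / 13.7) = 500 + -2370 / 13.7
SAT-scale = 500 + -172.9927
SAT-scale = 327.0073

327.0073


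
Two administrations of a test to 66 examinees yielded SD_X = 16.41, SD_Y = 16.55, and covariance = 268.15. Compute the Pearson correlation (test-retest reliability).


r = cov(X,Y) / (SD_X * SD_Y)
r = 268.15 / (16.41 * 16.55)
r = 268.15 / 271.5855
r = 0.9874

0.9874


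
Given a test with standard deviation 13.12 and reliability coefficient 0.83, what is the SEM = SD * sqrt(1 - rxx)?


SEM = SD * sqrt(1 - rxx)
SEM = 13.12 * sqrt(1 - 0.83)
SEM = 13.12 * sqrt(0.17) = 13.12 * 0.412311
SEM = 5.4095

5.4095


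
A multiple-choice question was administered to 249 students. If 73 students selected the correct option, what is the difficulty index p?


Item difficulty p = number correct / total examinees
p = 73 / 249
p = 0.2932

0.2932


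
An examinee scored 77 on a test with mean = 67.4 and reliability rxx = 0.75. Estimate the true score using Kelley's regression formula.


T_est = rxx * X + (1 - rxx) * mean
T_est = 0.75 * 77 + 0.25 * 67.4
T_est = 57.75 + 16.85
T_est = 74.6

74.6


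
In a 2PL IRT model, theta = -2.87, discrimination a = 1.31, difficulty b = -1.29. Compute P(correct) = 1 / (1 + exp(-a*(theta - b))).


a*(theta - b) = 1.31 * (-2.87 - -1.29) = -2.0698
exp(--2.0698) = 7.9232
P = 1 / (1 + 7.9232)
P = 0.1121

0.1121


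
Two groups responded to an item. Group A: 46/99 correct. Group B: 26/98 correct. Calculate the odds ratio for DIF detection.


Odds_A = 46/53 = 0.8679
Odds_B = 26/72 = 0.3611
OR = Odds_A / Odds_B = 0.8679 / 0.3611
Exactly, OR = (46 * 72) / (53 * 26) = 3312 / 1378
OR = 2.4035

2.4035


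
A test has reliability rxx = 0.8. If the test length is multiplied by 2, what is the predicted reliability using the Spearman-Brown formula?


r_new = (n * rxx) / (1 + (n-1) * rxx)
r_new = (2 * 0.8) / (1 + 1 * 0.8)
r_new = 1.6 / 1.8
r_new = 0.8889

0.8889


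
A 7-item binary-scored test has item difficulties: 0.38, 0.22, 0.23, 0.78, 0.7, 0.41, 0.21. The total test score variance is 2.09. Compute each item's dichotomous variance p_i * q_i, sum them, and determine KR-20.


For each item, compute p_i * q_i:
  Item 1: 0.38 * 0.62 = 0.2356
  Item 2: 0.22 * 0.78 = 0.1716
  Item 3: 0.23 * 0.77 = 0.1771
  Item 4: 0.78 * 0.22 = 0.1716
  Item 5: 0.7 * 0.3 = 0.21
  Item 6: 0.41 * 0.59 = 0.2419
  Item 7: 0.21 * 0.79 = 0.1659
Sum(p_i * q_i) = 0.2356 + 0.1716 + 0.1771 + 0.1716 + 0.21 + 0.2419 + 0.1659 = 1.3737
KR-20 = (k/(k-1)) * (1 - Sum(p_i*q_i) / Var_total)
= (7/6) * (1 - 1.3737/2.09)
= 1.1667 * 0.3427
KR-20 = 0.3998

0.3998


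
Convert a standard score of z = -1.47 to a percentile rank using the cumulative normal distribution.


CDF(z) = 0.5 * (1 + erf(z/sqrt(2)))
erf(-1.0394) = -0.8584
CDF = 0.0708
Percentile rank = 0.0708 * 100 = 7.08

7.08


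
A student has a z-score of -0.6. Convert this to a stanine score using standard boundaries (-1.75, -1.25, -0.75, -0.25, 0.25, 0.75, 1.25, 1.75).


Stanine boundaries: [-1.75, -1.25, -0.75, -0.25, 0.25, 0.75, 1.25, 1.75]
z = -0.6
Check each boundary:
  z >= -1.75 -> could be stanine 2
  z >= -1.25 -> could be stanine 3
  z >= -0.75 -> could be stanine 4
  z < -0.25
  z < 0.25
  z < 0.75
  z < 1.25
  z < 1.75
Highest qualifying boundary gives stanine = 4

4


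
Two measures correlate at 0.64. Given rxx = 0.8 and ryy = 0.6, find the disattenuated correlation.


r_corrected = rxy / sqrt(rxx * ryy)
= 0.64 / sqrt(0.8 * 0.6)
= 0.64 / sqrt(0.48)
= 0.64 / 0.69282
r_corrected = 0.9238

0.9238


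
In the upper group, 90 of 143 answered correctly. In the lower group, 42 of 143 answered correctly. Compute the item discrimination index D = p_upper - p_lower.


p_upper = 90/143 = 0.6294
p_lower = 42/143 = 0.2937
D = 0.6294 - 0.2937 = 0.3357

0.3357


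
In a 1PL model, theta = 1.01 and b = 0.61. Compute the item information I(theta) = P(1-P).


P = 1/(1+exp(-(1.01-0.61))) = 0.5987
I = P*(1-P) = 0.5987 * 0.4013
I = 0.2403

0.2403


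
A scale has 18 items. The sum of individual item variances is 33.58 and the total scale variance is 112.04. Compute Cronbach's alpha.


alpha = (k/(k-1)) * (1 - sum(si^2)/s_total^2)
= (18/17) * (1 - 33.58/112.04)
alpha = 0.7415

0.7415


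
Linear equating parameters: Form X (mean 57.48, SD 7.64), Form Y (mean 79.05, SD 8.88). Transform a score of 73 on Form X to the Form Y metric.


slope = SD_Y / SD_X = 8.88 / 7.64 ~ 1.1623
intercept = mean_Y - slope * mean_X = 79.05 - (8.88 / 7.64) * 57.48 ~ 12.2408
Y = slope * X + intercept. To avoid rounding drift from the rounded slope/intercept, evaluate the equivalent form Y = mean_Y + SD_Y * (X - mean_X) / SD_X at full precision:
Y = 79.05 + 8.88 * (73 - 57.48) / 7.64
Y = 79.05 + 8.88 * 15.52 / 7.64
Y = 79.05 + 137.8176 / 7.64
Y = 79.05 + 18.039
Y = 97.089

97.089


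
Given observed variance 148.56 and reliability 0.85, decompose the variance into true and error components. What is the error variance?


var_true = rxx * var_obs = 0.85 * 148.56 = 126.276
var_error = var_obs - var_true
var_error = 148.56 - 126.276
var_error = 22.284

22.284


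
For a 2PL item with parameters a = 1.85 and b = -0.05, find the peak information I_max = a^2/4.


For 2PL, max info at theta = b = -0.05
I_max = a^2 / 4 = 1.85^2 / 4
= 3.4225 / 4
I_max = 0.8556

0.8556


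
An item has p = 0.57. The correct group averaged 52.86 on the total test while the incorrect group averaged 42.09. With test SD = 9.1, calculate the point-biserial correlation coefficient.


q = 1 - p = 0.43
rpb = ((M1 - M0) / SD) * sqrt(p * q)
rpb = ((52.86 - 42.09) / 9.1) * sqrt(0.57 * 0.43)
rpb = 0.5859

0.5859


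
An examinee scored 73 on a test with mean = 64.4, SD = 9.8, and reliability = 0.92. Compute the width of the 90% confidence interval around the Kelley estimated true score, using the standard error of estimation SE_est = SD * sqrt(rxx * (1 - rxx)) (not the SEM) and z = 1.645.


True score estimate = 0.92*73 + 0.08*64.4 = 72.312
SE_est = SD * sqrt(rxx * (1 - rxx)) = 9.8 * sqrt(0.92 * 0.08) = 9.8 * sqrt(0.0736) = 2.658673
CI = T_est +/- z * SE_est, so width = 2 * z * SE_est = 2 * 1.645 * 2.658673
Width = 8.747

8.747


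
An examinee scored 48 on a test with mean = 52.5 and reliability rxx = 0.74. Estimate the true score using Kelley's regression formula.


T_est = rxx * X + (1 - rxx) * mean
T_est = 0.74 * 48 + 0.26 * 52.5
T_est = 35.52 + 13.65
T_est = 49.17

49.17


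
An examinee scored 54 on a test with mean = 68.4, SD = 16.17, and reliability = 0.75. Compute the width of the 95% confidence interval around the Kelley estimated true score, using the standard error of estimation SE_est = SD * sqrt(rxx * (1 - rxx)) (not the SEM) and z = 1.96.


True score estimate = 0.75*54 + 0.25*68.4 = 57.6
SE_est = SD * sqrt(rxx * (1 - rxx)) = 16.17 * sqrt(0.75 * 0.25) = 16.17 * sqrt(0.1875) = 7.001815
CI = T_est +/- z * SE_est, so width = 2 * z * SE_est = 2 * 1.96 * 7.001815
Width = 27.4471

27.4471


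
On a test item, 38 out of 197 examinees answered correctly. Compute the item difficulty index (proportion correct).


Item difficulty p = number correct / total examinees
p = 38 / 197
p = 0.1929

0.1929


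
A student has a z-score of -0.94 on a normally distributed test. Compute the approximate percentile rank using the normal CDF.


CDF(z) = 0.5 * (1 + erf(z/sqrt(2)))
erf(-0.6647) = -0.6528
CDF = 0.1736
Percentile rank = 0.1736 * 100 = 17.36

17.36


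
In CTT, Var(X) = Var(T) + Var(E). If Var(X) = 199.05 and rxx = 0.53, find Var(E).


var_true = rxx * var_obs = 0.53 * 199.05 = 105.4965
var_error = var_obs - var_true
var_error = 199.05 - 105.4965
var_error = 93.5535

93.5535


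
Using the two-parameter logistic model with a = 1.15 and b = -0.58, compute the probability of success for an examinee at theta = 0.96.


a*(theta - b) = 1.15 * (0.96 - -0.58) = 1.771
exp(-1.771) = 0.1702
P = 1 / (1 + 0.1702)
P = 0.8546

0.8546


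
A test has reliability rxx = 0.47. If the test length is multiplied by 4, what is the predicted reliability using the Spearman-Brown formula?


r_new = (n * rxx) / (1 + (n-1) * rxx)
r_new = (4 * 0.47) / (1 + 3 * 0.47)
r_new = 1.88 / 2.41
r_new = 0.7801

0.7801


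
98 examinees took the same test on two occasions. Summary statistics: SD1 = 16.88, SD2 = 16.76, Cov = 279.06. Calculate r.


r = cov(X,Y) / (SD_X * SD_Y)
r = 279.06 / (16.88 * 16.76)
r = 279.06 / 282.9088
r = 0.9864

0.9864


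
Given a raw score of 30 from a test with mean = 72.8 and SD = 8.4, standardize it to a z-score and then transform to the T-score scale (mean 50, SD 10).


z = (X - mean) / SD = (30 - 72.8) / 8.4
z = -42.8 / 8.4
z = -5.0952
T-score = T = 50 + 10z
Carry z at full precision (z = -42.8 / 8.4) into the conversion:
T-score = 50 + 10 * (-42.8 / 8.4) = 50 + -428 / 8.4
T-score = 50 + -50.9524
T-score = -0.9524

-0.9524


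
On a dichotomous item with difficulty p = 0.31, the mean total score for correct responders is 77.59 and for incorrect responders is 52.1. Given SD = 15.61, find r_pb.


q = 1 - p = 0.69
rpb = ((M1 - M0) / SD) * sqrt(p * q)
rpb = ((77.59 - 52.1) / 15.61) * sqrt(0.31 * 0.69)
rpb = 0.7552

0.7552


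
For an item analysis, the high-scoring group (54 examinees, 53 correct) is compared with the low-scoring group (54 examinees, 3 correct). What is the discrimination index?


p_upper = 53/54 = 0.9815
p_lower = 3/54 = 0.0556
D = 0.9815 - 0.0556 = 0.9259

0.9259


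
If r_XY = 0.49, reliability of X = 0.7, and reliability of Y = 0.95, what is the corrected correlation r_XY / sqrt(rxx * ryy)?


r_corrected = rxy / sqrt(rxx * ryy)
= 0.49 / sqrt(0.7 * 0.95)
= 0.49 / sqrt(0.665)
= 0.49 / 0.815475
r_corrected = 0.6009

0.6009


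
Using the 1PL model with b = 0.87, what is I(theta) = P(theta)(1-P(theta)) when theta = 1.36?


P = 1/(1+exp(-(1.36-0.87))) = 0.6201
I = P*(1-P) = 0.6201 * 0.3799
I = 0.2356

0.2356


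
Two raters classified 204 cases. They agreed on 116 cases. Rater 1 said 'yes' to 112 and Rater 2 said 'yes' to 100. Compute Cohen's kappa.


P_o = 116/204 = 0.568627
P_e = (112*100 + 92*104) / 41616 = 0.499039
kappa = (P_o - P_e) / (1 - P_e)
kappa = (0.568627 - 0.499039) / (1 - 0.499039)
kappa = 0.1389

0.1389


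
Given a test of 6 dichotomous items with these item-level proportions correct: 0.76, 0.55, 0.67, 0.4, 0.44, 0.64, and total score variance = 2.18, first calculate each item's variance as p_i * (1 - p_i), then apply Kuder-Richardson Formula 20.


For each item, compute p_i * q_i:
  Item 1: 0.76 * 0.24 = 0.1824
  Item 2: 0.55 * 0.45 = 0.2475
  Item 3: 0.67 * 0.33 = 0.2211
  Item 4: 0.4 * 0.6 = 0.24
  Item 5: 0.44 * 0.56 = 0.2464
  Item 6: 0.64 * 0.36 = 0.2304
Sum(p_i * q_i) = 0.1824 + 0.2475 + 0.2211 + 0.24 + 0.2464 + 0.2304 = 1.3678
KR-20 = (k/(k-1)) * (1 - Sum(p_i*q_i) / Var_total)
= (6/5) * (1 - 1.3678/2.18)
= 1.2 * 0.3726
KR-20 = 0.4471

0.4471


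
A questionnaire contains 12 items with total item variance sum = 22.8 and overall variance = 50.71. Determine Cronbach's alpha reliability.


alpha = (k/(k-1)) * (1 - sum(si^2)/s_total^2)
= (12/11) * (1 - 22.8/50.71)
alpha = 0.6004

0.6004


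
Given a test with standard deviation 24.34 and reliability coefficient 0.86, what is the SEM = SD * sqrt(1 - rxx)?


SEM = SD * sqrt(1 - rxx)
SEM = 24.34 * sqrt(1 - 0.86)
SEM = 24.34 * sqrt(0.14) = 24.34 * 0.374166
SEM = 9.1072

9.1072


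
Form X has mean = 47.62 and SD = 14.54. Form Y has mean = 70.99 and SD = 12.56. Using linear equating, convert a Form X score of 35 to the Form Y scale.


slope = SD_Y / SD_X = 12.56 / 14.54 ~ 0.8638
intercept = mean_Y - slope * mean_X = 70.99 - (12.56 / 14.54) * 47.62 ~ 29.8547
Y = slope * X + intercept. To avoid rounding drift from the rounded slope/intercept, evaluate the equivalent form Y = mean_Y + SD_Y * (X - mean_X) / SD_X at full precision:
Y = 70.99 + 12.56 * (35 - 47.62) / 14.54
Y = 70.99 - 12.56 * 12.62 / 14.54
Y = 70.99 - 158.5072 / 14.54
Y = 70.99 - 10.9015
Y = 60.0885

60.0885


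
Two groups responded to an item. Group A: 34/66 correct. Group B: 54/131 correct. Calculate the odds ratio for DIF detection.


Odds_A = 34/32 = 1.0625
Odds_B = 54/77 = 0.7013
OR = Odds_A / Odds_B = 1.0625 / 0.7013
Exactly, OR = (34 * 77) / (32 * 54) = 2618 / 1728
OR = 1.515

1.515


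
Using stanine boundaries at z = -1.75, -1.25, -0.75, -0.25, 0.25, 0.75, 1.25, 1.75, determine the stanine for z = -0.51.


Stanine boundaries: [-1.75, -1.25, -0.75, -0.25, 0.25, 0.75, 1.25, 1.75]
z = -0.51
Check each boundary:
  z >= -1.75 -> could be stanine 2
  z >= -1.25 -> could be stanine 3
  z >= -0.75 -> could be stanine 4
  z < -0.25
  z < 0.25
  z < 0.75
  z < 1.25
  z < 1.75
Highest qualifying boundary gives stanine = 4

4


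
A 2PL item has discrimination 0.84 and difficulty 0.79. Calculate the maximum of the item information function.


For 2PL, max info at theta = b = 0.79
I_max = a^2 / 4 = 0.84^2 / 4
= 0.7056 / 4
I_max = 0.1764

0.1764


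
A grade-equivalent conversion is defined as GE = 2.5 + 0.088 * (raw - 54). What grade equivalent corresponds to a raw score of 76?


raw - median = 76 - 54 = 22
slope * diff = 0.088 * 22 = 1.936
GE = 2.5 + 1.936
GE = 4.436

4.436


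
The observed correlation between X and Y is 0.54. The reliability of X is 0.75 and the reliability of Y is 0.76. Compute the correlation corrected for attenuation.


r_corrected = rxy / sqrt(rxx * ryy)
= 0.54 / sqrt(0.75 * 0.76)
= 0.54 / sqrt(0.57)
= 0.54 / 0.754983
r_corrected = 0.7152

0.7152


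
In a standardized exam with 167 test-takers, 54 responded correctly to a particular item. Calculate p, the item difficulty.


Item difficulty p = number correct / total examinees
p = 54 / 167
p = 0.3234

0.3234


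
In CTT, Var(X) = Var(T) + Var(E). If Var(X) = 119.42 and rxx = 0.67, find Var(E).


var_true = rxx * var_obs = 0.67 * 119.42 = 80.0114
var_error = var_obs - var_true
var_error = 119.42 - 80.0114
var_error = 39.4086

39.4086


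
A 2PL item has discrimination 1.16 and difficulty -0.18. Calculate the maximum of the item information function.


For 2PL, max info at theta = b = -0.18
I_max = a^2 / 4 = 1.16^2 / 4
= 1.3456 / 4
I_max = 0.3364

0.3364


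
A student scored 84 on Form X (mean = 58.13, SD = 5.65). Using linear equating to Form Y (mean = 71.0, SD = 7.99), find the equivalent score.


slope = SD_Y / SD_X = 7.99 / 5.65 ~ 1.4142
intercept = mean_Y - slope * mean_X = 71.0 - (7.99 / 5.65) * 58.13 ~ -11.2051
Y = slope * X + intercept. To avoid rounding drift from the rounded slope/intercept, evaluate the equivalent form Y = mean_Y + SD_Y * (X - mean_X) / SD_X at full precision:
Y = 71.0 + 7.99 * (84 - 58.13) / 5.65
Y = 71.0 + 7.99 * 25.87 / 5.65
Y = 71.0 + 206.7013 / 5.65
Y = 71.0 + 36.5843
Y = 107.5843

107.5843


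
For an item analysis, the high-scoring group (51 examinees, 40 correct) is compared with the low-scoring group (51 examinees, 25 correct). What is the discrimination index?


p_upper = 40/51 = 0.7843
p_lower = 25/51 = 0.4902
D = 0.7843 - 0.4902 = 0.2941

0.2941


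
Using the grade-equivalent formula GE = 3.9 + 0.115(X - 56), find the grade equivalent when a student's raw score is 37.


raw - median = 37 - 56 = -19
slope * diff = 0.115 * -19 = -2.185
GE = 3.9 + -2.185
GE = 1.715

1.715


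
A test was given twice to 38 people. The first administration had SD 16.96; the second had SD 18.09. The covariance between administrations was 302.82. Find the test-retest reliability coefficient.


r = cov(X,Y) / (SD_X * SD_Y)
r = 302.82 / (16.96 * 18.09)
r = 302.82 / 306.8064
r = 0.987

0.987


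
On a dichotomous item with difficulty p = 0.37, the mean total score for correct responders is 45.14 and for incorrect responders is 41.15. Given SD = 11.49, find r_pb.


q = 1 - p = 0.63
rpb = ((M1 - M0) / SD) * sqrt(p * q)
rpb = ((45.14 - 41.15) / 11.49) * sqrt(0.37 * 0.63)
rpb = 0.1677

0.1677


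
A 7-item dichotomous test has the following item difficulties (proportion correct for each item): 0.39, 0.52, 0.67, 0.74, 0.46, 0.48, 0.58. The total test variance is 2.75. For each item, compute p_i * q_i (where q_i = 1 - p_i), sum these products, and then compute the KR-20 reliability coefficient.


For each item, compute p_i * q_i:
  Item 1: 0.39 * 0.61 = 0.2379
  Item 2: 0.52 * 0.48 = 0.2496
  Item 3: 0.67 * 0.33 = 0.2211
  Item 4: 0.74 * 0.26 = 0.1924
  Item 5: 0.46 * 0.54 = 0.2484
  Item 6: 0.48 * 0.52 = 0.2496
  Item 7: 0.58 * 0.42 = 0.2436
Sum(p_i * q_i) = 0.2379 + 0.2496 + 0.2211 + 0.1924 + 0.2484 + 0.2496 + 0.2436 = 1.6426
KR-20 = (k/(k-1)) * (1 - Sum(p_i*q_i) / Var_total)
= (7/6) * (1 - 1.6426/2.75)
= 1.1667 * 0.4027
KR-20 = 0.4698

0.4698


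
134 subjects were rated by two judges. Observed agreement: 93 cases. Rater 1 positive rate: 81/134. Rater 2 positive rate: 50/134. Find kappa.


P_o = 93/134 = 0.69403
P_e = (81*50 + 53*84) / 17956 = 0.473491
kappa = (P_o - P_e) / (1 - P_e)
kappa = (0.69403 - 0.473491) / (1 - 0.473491)
kappa = 0.4189

0.4189


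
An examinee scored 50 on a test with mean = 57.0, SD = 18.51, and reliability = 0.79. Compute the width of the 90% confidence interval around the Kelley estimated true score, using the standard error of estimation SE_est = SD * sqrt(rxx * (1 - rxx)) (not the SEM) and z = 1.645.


True score estimate = 0.79*50 + 0.21*57.0 = 51.47
SE_est = SD * sqrt(rxx * (1 - rxx)) = 18.51 * sqrt(0.79 * 0.21) = 18.51 * sqrt(0.1659) = 7.539275
CI = T_est +/- z * SE_est, so width = 2 * z * SE_est = 2 * 1.645 * 7.539275
Width = 24.8042

24.8042


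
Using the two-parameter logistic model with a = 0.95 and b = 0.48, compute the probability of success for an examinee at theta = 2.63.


a*(theta - b) = 0.95 * (2.63 - 0.48) = 2.0425
exp(-2.0425) = 0.1297
P = 1 / (1 + 0.1297)
P = 0.8852

0.8852
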